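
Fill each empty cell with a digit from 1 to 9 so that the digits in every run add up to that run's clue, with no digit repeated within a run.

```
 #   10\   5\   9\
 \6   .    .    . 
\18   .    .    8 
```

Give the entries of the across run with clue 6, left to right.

6 in 3 cells must be {1,2,3}.
R1C3 = 9 − 8 = 1 completes the 9 down.
No cell is forced outright now. R1C1 can only be 2 or 3 (the digits allowed by both its 6 across and its 10 down). If R1C1 = 2: that forces R1C2 = 3, after which R2C1 would have to be in {1,3,4,6,7,9} for the 18 across but in {8} for the 10 down — contradiction. So R1C1 = 3.
R1C2 = 6 − 4 = 2 completes the 6 across.
R2C1 = 10 − 3 = 7 completes the 10 down.
R2C2 = 18 − 15 = 3 completes the 18 across.

3 2 1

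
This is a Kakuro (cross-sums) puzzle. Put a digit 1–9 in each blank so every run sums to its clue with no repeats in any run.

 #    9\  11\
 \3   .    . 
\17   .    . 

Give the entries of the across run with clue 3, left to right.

3 in 2 cells must be {1,2}; 17 in 2 cells must be {8,9}.
The 3 across and the 11 down share only 2, so R1C2 = 2.
The 17 across and the 9 down share only 8, so R2C1 = 8.
R2C2 = 17 − 8 = 9 completes the 17 across.
R1C1 = 3 − 2 = 1 completes the 3 across.

1, 2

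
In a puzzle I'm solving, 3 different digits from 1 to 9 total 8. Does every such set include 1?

Yes

Every partition of 8 into 3 distinct digits includes 1: {1,2,5}, {1,3,4}.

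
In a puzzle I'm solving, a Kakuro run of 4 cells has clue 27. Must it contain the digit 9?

Yes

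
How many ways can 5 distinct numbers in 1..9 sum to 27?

5 distinct digits from 1–9 sum between 15 and 35.

11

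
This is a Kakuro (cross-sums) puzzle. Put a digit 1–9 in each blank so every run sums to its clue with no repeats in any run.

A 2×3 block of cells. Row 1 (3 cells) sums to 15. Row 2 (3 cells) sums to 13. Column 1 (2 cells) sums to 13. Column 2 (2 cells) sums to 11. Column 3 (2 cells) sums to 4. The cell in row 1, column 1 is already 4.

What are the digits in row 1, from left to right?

4, 8, 3

4 in 2 cells must be {1,3}.
(1,3) = 3: the only remaining digit allowed by both the 15 across and the 4 down.
(2,1) = 13 − 4 = 9 completes the 13 down.
Given what's placed, (2,2) must be 3 to fit the 13 across and 11 down.
(2,3) = 13 − 12 = 1 completes the 13 across.
(1,2) = 15 − 7 = 8 completes the 15 across.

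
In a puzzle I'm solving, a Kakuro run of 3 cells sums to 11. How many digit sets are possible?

3 distinct digits from 1–9 sum between 6 and 24.
Enumerating: {1,2,8}, {1,3,7}, {1,4,6}, {2,3,6}, {2,4,5}.

5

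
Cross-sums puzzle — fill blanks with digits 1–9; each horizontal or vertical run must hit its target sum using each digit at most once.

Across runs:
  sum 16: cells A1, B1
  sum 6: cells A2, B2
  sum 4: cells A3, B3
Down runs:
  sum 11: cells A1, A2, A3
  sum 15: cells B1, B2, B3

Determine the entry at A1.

7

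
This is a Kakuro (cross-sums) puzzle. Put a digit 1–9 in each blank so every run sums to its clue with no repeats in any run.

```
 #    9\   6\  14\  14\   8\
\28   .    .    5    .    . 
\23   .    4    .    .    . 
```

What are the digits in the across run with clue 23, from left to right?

3 4 9 6 1

R1C2 = 6 − 4 = 2 completes the 6 down.
R2C3 = 14 − 5 = 9 completes the 14 down.
No cell is forced outright now. R2C4 can only be 5 or 6 (the digits allowed by both its 23 across and its 14 down). If R2C4 = 5: that forces R1C4 = 9, after which R1C5 would have to be in {4,8} for the 28 across but in {1,2,3,5,6,7} for the 8 down — contradiction. So R2C4 = 6.
R1C4 = 14 − 6 = 8 completes the 14 down.
Nothing is forced directly, so branch on R2C1, whose candidates are 1 or 3. If R2C1 = 1: then R1C1 would have to be in {4,6,7,9} for the 28 across but in {8} for the 9 down — contradiction. So R2C1 = 3.
R1C1 = 9 − 3 = 6 completes the 9 down.
R1C5 = 28 − 21 = 7 completes the 28 across.
R2C5 = 23 − 22 = 1 completes the 23 across.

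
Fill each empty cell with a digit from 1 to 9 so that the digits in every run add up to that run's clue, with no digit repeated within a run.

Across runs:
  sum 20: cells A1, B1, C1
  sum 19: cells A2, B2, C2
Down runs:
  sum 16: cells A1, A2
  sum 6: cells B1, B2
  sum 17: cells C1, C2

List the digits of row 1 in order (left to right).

16 in 2 cells must be {7,9}; 17 in 2 cells must be {8,9}.
Nothing is forced directly, so branch on B1, whose candidates are 4 or 5. If B1 = 5: then B2 would have to be in {2,3,4,5,6,7,8,9} for the 19 across but in {1} for the 6 down — contradiction. So B1 = 4.
Given what's placed, C1 must be 9 to fit the 20 across and 17 down.
B2 = 6 − 4 = 2 completes the 6 down.
C2 = 17 − 9 = 8 completes the 17 down.
A1 = 20 − 13 = 7 completes the 20 across.
A2 = 19 − 10 = 9 completes the 19 across.

7 4 9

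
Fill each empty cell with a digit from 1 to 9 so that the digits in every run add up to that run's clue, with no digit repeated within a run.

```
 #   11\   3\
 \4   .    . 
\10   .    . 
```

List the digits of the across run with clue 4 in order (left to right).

3 1

4 in 2 cells must be {1,3}; 3 in 2 cells must be {1,2}.
The 4 across and the 11 down share only 3, so R1C1 = 3.
R1C2 = 4 − 3 = 1 completes the 4 across.
R2C1 = 11 − 3 = 8 completes the 11 down.
R2C2 = 10 − 8 = 2 completes the 10 across.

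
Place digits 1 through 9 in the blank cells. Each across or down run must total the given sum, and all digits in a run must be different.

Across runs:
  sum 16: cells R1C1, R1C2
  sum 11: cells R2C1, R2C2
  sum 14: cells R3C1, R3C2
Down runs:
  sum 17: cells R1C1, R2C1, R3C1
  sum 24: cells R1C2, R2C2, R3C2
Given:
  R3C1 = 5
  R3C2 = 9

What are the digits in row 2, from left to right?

3 8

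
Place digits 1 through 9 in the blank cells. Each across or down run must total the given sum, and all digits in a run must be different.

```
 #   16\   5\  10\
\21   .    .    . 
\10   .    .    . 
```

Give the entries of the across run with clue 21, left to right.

9 4 8

16 in 2 cells must be {7,9}.
The 21 across and the 5 down share only 4, so R1C2 = 4.
The 10 across and the 16 down share only 7, so R2C1 = 7.
R2C2 = 5 − 4 = 1 completes the 5 down.
R2C3 = 10 − 8 = 2 completes the 10 across.
R1C1 = 16 − 7 = 9 completes the 16 down.
R1C3 = 21 − 13 = 8 completes the 21 across.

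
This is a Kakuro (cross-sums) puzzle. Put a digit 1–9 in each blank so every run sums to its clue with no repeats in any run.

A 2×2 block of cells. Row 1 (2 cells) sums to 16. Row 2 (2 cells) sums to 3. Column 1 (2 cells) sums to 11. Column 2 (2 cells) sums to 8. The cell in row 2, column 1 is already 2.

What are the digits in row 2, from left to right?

2, 1

16 in 2 cells must be {7,9}; 3 in 2 cells must be {1,2}.
(1,1) = 11 − 2 = 9 completes the 11 down.
(1,2) = 16 − 9 = 7 completes the 16 across.
(2,2) = 3 − 2 = 1 completes the 3 across.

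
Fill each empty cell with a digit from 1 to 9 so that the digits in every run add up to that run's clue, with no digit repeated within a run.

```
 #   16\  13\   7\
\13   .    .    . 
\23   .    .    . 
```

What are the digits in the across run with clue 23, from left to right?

23 in 3 cells must be {6,8,9}; 16 in 2 cells must be {7,9}.
The 23 across and the 16 down share only 9, so R2C1 = 9.
Given what's placed, R2C3 must be 6 to fit the 23 across and 7 down.
R1C1 = 16 − 9 = 7 completes the 16 down.
R1C3 = 7 − 6 = 1 completes the 7 down.
R2C2 = 23 − 15 = 8 completes the 23 across.
R1C2 = 13 − 8 = 5 completes the 13 across.

9, 8, 6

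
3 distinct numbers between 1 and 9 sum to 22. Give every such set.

{5,8,9}; {6,7,9}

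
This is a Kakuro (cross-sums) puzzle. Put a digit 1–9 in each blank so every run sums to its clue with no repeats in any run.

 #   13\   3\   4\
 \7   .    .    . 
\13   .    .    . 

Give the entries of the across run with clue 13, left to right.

9 1 3

7 in 3 cells must be {1,2,4}; 3 in 2 cells must be {1,2}; 4 in 2 cells must be {1,3}.
The 7 across and the 13 down share only 4, so R1C1 = 4.
Given what's placed, R1C3 must be 1 to fit the 7 across and 4 down.
R2C1 = 13 − 4 = 9 completes the 13 down.
R2C2 = 1: the only remaining digit allowed by both the 13 across and the 3 down.
R2C3 = 13 − 10 = 3 completes the 13 across.
R1C2 = 7 − 5 = 2 completes the 7 across.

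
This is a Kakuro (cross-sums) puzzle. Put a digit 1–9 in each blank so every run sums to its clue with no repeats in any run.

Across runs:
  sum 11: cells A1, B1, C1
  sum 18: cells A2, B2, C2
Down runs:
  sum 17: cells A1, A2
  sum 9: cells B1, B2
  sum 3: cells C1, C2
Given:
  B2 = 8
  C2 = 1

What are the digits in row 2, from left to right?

9 8 1

17 in 2 cells must be {8,9}; 3 in 2 cells must be {1,2}.
The 11 across and the 17 down share only 8, so A1 = 8.
B1 = 9 − 8 = 1 completes the 9 down.
C1 = 11 − 9 = 2 completes the 11 across.
A2 = 18 − 9 = 9 completes the 18 across.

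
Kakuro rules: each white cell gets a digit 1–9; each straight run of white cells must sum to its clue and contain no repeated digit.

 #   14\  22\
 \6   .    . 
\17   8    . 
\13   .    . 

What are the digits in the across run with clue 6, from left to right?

17 in 2 cells must be {8,9}.
The 6 across and the 22 down share only 5, so R1C2 = 5.
R2C2 = 17 − 8 = 9 completes the 17 across.
R3C2 = 22 − 14 = 8 completes the 22 down.
R1C1 = 6 − 5 = 1 completes the 6 across.
R3C1 = 13 − 8 = 5 completes the 13 across.

1, 5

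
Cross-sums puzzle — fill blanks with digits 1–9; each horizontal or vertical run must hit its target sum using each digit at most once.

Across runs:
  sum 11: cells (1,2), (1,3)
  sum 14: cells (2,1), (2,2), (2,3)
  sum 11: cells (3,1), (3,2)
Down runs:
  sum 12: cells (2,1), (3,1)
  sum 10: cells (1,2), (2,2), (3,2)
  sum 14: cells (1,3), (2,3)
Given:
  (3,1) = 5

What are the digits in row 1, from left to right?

3 8

(2,1) = 12 − 5 = 7 completes the 12 down.
(3,2) = 11 − 5 = 6 completes the 11 across.
Given what's placed, (1,2) must be 3 to fit the 11 across and 10 down.
(1,3) = 11 − 3 = 8 completes the 11 across.
(2,2) = 10 − 9 = 1 completes the 10 down.
(2,3) = 14 − 8 = 6 completes the 14 across.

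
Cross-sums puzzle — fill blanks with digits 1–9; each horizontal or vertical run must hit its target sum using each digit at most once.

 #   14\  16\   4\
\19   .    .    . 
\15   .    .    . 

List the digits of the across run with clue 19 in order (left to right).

9, 7, 3

16 in 2 cells must be {7,9}; 4 in 2 cells must be {1,3}.
The 19 across and the 4 down share only 3, so R1C3 = 3.
R2C3 = 4 − 3 = 1 completes the 4 down.
Given what's placed, R1C1 must be 9 to fit the 19 across and 14 down.
R1C2 = 19 − 12 = 7 completes the 19 across.
R2C1 = 14 − 9 = 5 completes the 14 down.
R2C2 = 15 − 6 = 9 completes the 15 across.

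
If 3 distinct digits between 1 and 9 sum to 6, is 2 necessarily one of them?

The only way to make 6 from 3 distinct digits is {1,2,3}, which contains 2.

Yes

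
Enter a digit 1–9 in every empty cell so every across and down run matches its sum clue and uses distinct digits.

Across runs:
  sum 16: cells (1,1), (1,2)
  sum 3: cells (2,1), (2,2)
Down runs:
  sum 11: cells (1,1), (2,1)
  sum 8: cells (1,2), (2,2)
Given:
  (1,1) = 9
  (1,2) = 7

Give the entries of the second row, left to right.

2, 1

16 in 2 cells must be {7,9}; 3 in 2 cells must be {1,2}.
(2,1) = 11 − 9 = 2 completes the 11 down.
(2,2) = 3 − 2 = 1 completes the 3 across.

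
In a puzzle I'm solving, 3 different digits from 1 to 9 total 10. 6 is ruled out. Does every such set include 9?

Counterexample: {1,2,7} sums to 10 under that restriction without using 9.

No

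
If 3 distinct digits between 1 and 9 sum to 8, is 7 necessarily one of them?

No

Counterexample: {1,2,5} sums to 8 without using 7.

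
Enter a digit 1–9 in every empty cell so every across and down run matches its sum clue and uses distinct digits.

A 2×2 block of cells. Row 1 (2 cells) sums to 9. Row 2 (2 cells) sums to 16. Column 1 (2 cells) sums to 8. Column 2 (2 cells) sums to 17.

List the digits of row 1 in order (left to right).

1 8

16 in 2 cells must be {7,9}; 17 in 2 cells must be {8,9}.
The 9 across and the 17 down share only 8, so (1,2) = 8.
The 16 across and the 8 down share only 7, so (2,1) = 7.
(2,2) = 16 − 7 = 9 completes the 16 across.
(1,1) = 9 − 8 = 1 completes the 9 across.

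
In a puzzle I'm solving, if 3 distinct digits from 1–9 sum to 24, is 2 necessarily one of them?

No

The only way to make 24 from 3 distinct digits is {7,8,9}, which does not contain 2.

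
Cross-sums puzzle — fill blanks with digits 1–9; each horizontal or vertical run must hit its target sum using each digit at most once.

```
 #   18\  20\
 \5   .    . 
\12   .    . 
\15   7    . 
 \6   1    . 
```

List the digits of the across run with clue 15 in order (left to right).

R3C2 = 15 − 7 = 8 completes the 15 across.
R4C2 = 6 − 1 = 5 completes the 6 across.
No cell is forced outright now. R2C1 can only be 4 or 8 (the digits allowed by both its 12 across and its 18 down). If R2C1 = 4: then R1C1 would have to be in {1,2,3,4} for the 5 across but in {6} for the 18 down — contradiction. So R2C1 = 8.
R1C1 = 18 − 16 = 2 completes the 18 down.
R1C2 = 5 − 2 = 3 completes the 5 across.
R2C2 = 12 − 8 = 4 completes the 12 across.

7 8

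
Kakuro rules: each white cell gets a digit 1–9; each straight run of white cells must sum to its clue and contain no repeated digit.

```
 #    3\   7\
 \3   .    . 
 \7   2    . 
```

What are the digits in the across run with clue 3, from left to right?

3 in 2 cells must be {1,2}.
R1C1 = 3 − 2 = 1 completes the 3 down.
R1C2 = 3 − 1 = 2 completes the 3 across.
R2C2 = 7 − 2 = 5 completes the 7 across.

1 2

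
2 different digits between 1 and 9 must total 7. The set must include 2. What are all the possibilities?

{2,5}

2 distinct digits from 1–9 sum between 3 and 17.
Keeping only sets containing 2.
Only one set works: {2,5}.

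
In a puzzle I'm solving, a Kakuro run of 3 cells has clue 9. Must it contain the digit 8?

Counterexample: {1,2,6} sums to 9 without using 8.

No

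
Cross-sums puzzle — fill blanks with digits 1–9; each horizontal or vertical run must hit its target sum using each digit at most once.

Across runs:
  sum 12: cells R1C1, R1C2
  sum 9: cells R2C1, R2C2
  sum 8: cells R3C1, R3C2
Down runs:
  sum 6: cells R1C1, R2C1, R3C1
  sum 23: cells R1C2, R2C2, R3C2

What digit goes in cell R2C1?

6 in 3 cells must be {1,2,3}; 23 in 3 cells must be {6,8,9}.
The 12 across and the 6 down share only 3, so R1C1 = 3.
R1C2 = 12 − 3 = 9 completes the 12 across.
Given what's placed, R3C2 must be 6 to fit the 8 across and 23 down.
R2C2 = 23 − 15 = 8 completes the 23 down.
R3C1 = 8 − 6 = 2 completes the 8 across.
R2C1 = 9 − 8 = 1 completes the 9 across.

1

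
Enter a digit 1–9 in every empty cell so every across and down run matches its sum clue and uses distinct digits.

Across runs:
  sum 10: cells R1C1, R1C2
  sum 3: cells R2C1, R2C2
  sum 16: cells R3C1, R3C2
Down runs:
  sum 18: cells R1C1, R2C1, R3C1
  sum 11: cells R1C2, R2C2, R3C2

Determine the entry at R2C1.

2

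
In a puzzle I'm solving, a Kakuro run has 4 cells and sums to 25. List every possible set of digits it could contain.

4 distinct digits from 1–9 sum between 10 and 30.

{1,7,8,9}; {2,6,8,9}; {3,5,8,9}; {3,6,7,9}; {4,5,7,9}; {4,6,7,8}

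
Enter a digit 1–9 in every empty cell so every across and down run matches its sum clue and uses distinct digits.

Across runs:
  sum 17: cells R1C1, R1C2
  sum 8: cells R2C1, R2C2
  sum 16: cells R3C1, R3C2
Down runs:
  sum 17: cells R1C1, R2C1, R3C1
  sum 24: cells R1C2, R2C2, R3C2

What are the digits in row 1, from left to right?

9 8

17 in 2 cells must be {8,9}; 16 in 2 cells must be {7,9}; 24 in 3 cells must be {7,8,9}.
The 8 across and the 24 down share only 7, so R2C2 = 7.
Given what's placed, R3C2 must be 9 to fit the 16 across and 24 down.
R1C2 = 24 − 16 = 8 completes the 24 down.
R2C1 = 8 − 7 = 1 completes the 8 across.
R3C1 = 16 − 9 = 7 completes the 16 across.
R1C1 = 17 − 8 = 9 completes the 17 across.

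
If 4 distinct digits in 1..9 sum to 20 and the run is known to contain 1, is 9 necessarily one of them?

No

Counterexample: {1,4,7,8} sums to 20 under that restriction without using 9.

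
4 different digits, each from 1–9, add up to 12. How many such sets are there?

2

4 distinct digits from 1–9 sum between 10 and 30.
Enumerating: {1,2,3,6}, {1,2,4,5}.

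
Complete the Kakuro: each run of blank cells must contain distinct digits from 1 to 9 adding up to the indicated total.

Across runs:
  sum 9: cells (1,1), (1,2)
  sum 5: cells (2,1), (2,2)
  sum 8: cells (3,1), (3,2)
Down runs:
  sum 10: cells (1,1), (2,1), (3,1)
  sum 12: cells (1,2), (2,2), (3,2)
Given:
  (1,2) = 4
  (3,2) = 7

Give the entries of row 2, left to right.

(1,1) = 9 − 4 = 5 completes the 9 across.
(2,2) = 12 − 11 = 1 completes the 12 down.
(3,1) = 8 − 7 = 1 completes the 8 across.
(2,1) = 5 − 1 = 4 completes the 5 across.

4, 1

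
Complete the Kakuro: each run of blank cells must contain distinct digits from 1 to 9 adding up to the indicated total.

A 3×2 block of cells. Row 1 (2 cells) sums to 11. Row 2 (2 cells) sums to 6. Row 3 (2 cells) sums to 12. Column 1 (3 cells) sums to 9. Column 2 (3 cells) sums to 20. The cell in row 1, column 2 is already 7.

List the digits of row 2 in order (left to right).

2 4

(1,1) = 11 − 7 = 4 completes the 11 across.
Given what's placed, (2,1) must be 2 to fit the 6 across and 9 down.
(2,2) = 6 − 2 = 4 completes the 6 across.
(3,1) = 9 − 6 = 3 completes the 9 down.
(3,2) = 12 − 3 = 9 completes the 12 across.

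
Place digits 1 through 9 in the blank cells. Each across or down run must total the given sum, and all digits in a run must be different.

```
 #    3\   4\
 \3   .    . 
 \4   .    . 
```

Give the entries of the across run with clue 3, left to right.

3 in 2 cells must be {1,2}; 4 in 2 cells must be {1,3}.
The 3 across and the 4 down share only 1, so R1C2 = 1.
The 4 across and the 3 down share only 1, so R2C1 = 1.
R2C2 = 4 − 1 = 3 completes the 4 across.
R1C1 = 3 − 1 = 2 completes the 3 across.

2, 1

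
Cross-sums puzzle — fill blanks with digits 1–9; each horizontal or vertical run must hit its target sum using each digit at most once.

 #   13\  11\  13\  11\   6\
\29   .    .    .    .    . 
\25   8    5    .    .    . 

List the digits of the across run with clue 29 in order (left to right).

5 6 7 9 2

R1C1 = 13 − 8 = 5 completes the 13 down.
R1C2 = 11 − 5 = 6 completes the 11 down.
Nothing is forced directly, so branch on R1C5, whose candidates are 1 or 2. If R1C5 = 1: then R2C5 would have to be in {1,2,3,4,6,7,9} for the 25 across but in {5} for the 6 down — contradiction. So R1C5 = 2.
R2C5 = 6 − 2 = 4 completes the 6 down.
Nothing is forced directly, so branch on R2C3, whose candidates are 6 or 7. If R2C3 = 7: then R1C3 would have to be in {7,9} for the 29 across but in {6} for the 13 down — contradiction. So R2C3 = 6.
R1C3 = 13 − 6 = 7 completes the 13 down.
R1C4 = 29 − 20 = 9 completes the 29 across.
R2C4 = 25 − 23 = 2 completes the 25 across.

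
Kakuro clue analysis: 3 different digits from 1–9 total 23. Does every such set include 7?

No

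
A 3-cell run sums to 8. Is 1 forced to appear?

Yes

Every partition of 8 into 3 distinct digits includes 1: {1,2,5}, {1,3,4}.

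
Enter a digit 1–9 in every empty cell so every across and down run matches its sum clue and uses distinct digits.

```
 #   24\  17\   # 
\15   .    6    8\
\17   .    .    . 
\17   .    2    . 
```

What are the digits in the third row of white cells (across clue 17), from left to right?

24 in 3 cells must be {7,8,9}.
R1C1 = 15 − 6 = 9 completes the 15 across.
R2C2 = 17 − 8 = 9 completes the 17 down.
Given what's placed, R2C1 must be 7 to fit the 17 across and 24 down.
R2C3 = 17 − 16 = 1 completes the 17 across.
R3C1 = 24 − 16 = 8 completes the 24 down.
R3C3 = 17 − 10 = 7 completes the 17 across.

8, 2, 7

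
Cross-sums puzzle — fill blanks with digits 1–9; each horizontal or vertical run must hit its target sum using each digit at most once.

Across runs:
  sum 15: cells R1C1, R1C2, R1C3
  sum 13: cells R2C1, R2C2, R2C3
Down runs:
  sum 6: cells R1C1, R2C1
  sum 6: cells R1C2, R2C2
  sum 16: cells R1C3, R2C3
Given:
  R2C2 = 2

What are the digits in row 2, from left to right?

4 2 7

16 in 2 cells must be {7,9}.
R1C2 = 6 − 2 = 4 completes the 6 down.
R1C3 = 9: the only remaining digit allowed by both the 15 across and the 16 down.
R2C3 = 16 − 9 = 7 completes the 16 down.
R1C1 = 15 − 13 = 2 completes the 15 across.
R2C1 = 13 − 9 = 4 completes the 13 across.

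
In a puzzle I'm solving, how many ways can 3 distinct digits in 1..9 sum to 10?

4

3 distinct digits from 1–9 sum between 6 and 24.
Enumerating: {1,2,7}, {1,3,6}, {1,4,5}, {2,3,5}.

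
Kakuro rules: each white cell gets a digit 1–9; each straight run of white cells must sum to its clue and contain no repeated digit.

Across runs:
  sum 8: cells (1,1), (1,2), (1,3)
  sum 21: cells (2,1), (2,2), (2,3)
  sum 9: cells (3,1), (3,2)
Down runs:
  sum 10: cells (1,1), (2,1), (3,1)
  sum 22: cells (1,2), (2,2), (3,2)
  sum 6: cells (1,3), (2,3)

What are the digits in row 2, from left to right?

Only 5 fits (1,2) under both its across sum 8 and down sum 22.
Given what's placed, (3,2) must be 8 to fit the 9 across and 22 down.
(2,2) = 22 − 13 = 9 completes the 22 down.
(3,1) = 9 − 8 = 1 completes the 9 across.
(1,1) = 2: the only remaining digit allowed by both the 8 across and the 10 down.
(1,3) = 8 − 7 = 1 completes the 8 across.
(2,1) = 10 − 3 = 7 completes the 10 down.
(2,3) = 21 − 16 = 5 completes the 21 across.

7 9 5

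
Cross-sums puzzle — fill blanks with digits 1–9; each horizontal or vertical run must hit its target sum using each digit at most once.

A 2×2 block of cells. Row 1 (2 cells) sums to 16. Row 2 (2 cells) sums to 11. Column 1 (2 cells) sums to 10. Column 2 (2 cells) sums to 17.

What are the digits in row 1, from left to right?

7, 9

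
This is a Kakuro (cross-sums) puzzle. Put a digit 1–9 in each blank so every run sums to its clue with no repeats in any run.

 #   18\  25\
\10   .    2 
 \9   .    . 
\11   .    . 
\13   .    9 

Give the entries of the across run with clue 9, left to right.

1 8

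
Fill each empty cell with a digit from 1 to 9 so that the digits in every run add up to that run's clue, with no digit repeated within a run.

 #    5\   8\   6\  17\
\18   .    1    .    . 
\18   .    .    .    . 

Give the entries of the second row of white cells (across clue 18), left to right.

2 7 1 8

17 in 2 cells must be {8,9}.
R2C2 = 8 − 1 = 7 completes the 8 down.
Given what's placed, R2C4 must be 8 to fit the 18 across and 17 down.
R1C4 = 17 − 8 = 9 completes the 17 down.
No cell is forced outright now. R1C1 can only be 2 or 3 (the digits allowed by both its 18 across and its 5 down). If R1C1 = 2: then R1C3 would have to be in {6} for the 18 across but in {1,2,4,5} for the 6 down — contradiction. So R1C1 = 3.
R1C3 = 18 − 13 = 5 completes the 18 across.
R2C1 = 5 − 3 = 2 completes the 5 down.
R2C3 = 18 − 17 = 1 completes the 18 across.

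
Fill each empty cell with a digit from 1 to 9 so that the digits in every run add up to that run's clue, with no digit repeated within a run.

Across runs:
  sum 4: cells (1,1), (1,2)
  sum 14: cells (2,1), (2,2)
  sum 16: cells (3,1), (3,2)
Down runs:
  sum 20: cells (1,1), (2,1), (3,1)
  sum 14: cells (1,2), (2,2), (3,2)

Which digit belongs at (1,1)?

3

4 in 2 cells must be {1,3}; 16 in 2 cells must be {7,9}.
The 4 across and the 20 down share only 3, so (1,1) = 3.
(1,2) = 4 − 3 = 1 completes the 4 across.
Given what's placed, (3,1) must be 9 to fit the 16 across and 20 down.
(3,2) = 16 − 9 = 7 completes the 16 across.
(2,1) = 20 − 12 = 8 completes the 20 down.
(2,2) = 14 − 8 = 6 completes the 14 across.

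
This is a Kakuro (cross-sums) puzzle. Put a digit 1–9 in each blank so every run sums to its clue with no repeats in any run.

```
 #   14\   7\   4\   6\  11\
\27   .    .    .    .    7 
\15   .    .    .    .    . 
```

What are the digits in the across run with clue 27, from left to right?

9 6 1 4 7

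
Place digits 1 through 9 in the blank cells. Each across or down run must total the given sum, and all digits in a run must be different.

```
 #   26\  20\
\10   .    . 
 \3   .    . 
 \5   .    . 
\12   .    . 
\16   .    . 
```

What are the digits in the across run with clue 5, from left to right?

3 2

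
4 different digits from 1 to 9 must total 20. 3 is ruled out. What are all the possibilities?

4 distinct digits from 1–9 sum between 10 and 30.
Dropping sets that contain 3.

{1,2,8,9}; {1,4,6,9}; {1,4,7,8}; {1,5,6,8}; {2,4,5,9}; {2,4,6,8}; {2,5,6,7}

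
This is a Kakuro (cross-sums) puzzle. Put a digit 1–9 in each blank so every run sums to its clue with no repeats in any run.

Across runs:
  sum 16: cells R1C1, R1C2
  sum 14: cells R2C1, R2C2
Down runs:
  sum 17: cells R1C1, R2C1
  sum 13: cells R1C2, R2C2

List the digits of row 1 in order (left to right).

9 7

16 in 2 cells must be {7,9}; 17 in 2 cells must be {8,9}.
The 16 across and the 17 down share only 9, so R1C1 = 9.
R1C2 = 16 − 9 = 7 completes the 16 across.
R2C1 = 17 − 9 = 8 completes the 17 down.
R2C2 = 14 − 8 = 6 completes the 14 across.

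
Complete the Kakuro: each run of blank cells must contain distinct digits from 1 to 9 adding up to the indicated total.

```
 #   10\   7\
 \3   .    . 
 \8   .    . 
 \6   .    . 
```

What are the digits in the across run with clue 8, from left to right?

7 1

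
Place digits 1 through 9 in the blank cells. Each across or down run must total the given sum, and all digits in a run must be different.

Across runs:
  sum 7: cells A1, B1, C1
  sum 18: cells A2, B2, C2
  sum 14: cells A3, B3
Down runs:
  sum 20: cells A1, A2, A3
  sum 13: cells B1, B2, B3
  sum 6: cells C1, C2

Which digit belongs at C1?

7 in 3 cells must be {1,2,4}.
Only 4 fits A1 under both its across sum 7 and down sum 20.
Given what's placed, A3 must be 9 to fit the 14 across and 20 down.
B3 = 14 − 9 = 5 completes the 14 across.
A2 = 20 − 13 = 7 completes the 20 down.
No cell is forced outright now. B2 can only be 2 or 6 (the digits allowed by both its 18 across and its 13 down). If B2 = 2: then B1 would have to be in {1,2} for the 7 across but in {6} for the 13 down — contradiction. So B2 = 6.
B1 = 13 − 11 = 2 completes the 13 down.
C1 = 7 − 6 = 1 completes the 7 across.

1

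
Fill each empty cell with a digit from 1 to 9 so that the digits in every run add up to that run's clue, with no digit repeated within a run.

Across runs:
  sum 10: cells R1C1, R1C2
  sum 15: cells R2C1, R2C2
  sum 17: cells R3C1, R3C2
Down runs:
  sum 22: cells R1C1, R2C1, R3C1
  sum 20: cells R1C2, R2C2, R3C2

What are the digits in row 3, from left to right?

17 in 2 cells must be {8,9}.
Nothing is forced directly, so branch on R3C1, whose candidates are 8 or 9. If R3C1 = 8: that forces R1C1 = 9, after which R1C2 would have to be in {1} for the 10 across but in {3,4,5,6,7,8,9} for the 20 down — contradiction. So R3C1 = 9.
R3C2 = 17 − 9 = 8 completes the 17 across.
Nothing is forced directly, so branch on R2C2, whose candidates are 7 or 9. If R2C2 = 7: then R1C2 would have to be in {1,2,3,4,6,7,8,9} for the 10 across but in {5} for the 20 down — contradiction. So R2C2 = 9.
R1C2 = 20 − 17 = 3 completes the 20 down.
R2C1 = 15 − 9 = 6 completes the 15 across.
R1C1 = 10 − 3 = 7 completes the 10 across.

9, 8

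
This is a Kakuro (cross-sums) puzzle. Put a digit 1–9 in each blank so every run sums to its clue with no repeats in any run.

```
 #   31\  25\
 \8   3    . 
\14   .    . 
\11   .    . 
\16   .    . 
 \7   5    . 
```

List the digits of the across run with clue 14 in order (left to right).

16 in 2 cells must be {7,9}.
R1C2 = 8 − 3 = 5 completes the 8 across.
R4C1 = 9: the only remaining digit allowed by both the 16 across and the 31 down.
R4C2 = 16 − 9 = 7 completes the 16 across.
R5C2 = 7 − 5 = 2 completes the 7 across.
R2C2 = 8: the only remaining digit allowed by both the 14 across and the 25 down.
R3C2 = 25 − 22 = 3 completes the 25 down.
R2C1 = 14 − 8 = 6 completes the 14 across.

6 8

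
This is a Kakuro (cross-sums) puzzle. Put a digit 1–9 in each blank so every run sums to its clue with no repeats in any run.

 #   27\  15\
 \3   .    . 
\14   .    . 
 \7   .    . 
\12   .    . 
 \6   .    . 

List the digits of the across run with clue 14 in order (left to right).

9, 5

3 in 2 cells must be {1,2}; 15 in 5 cells must be {1,2,3,4,5}.
Only 5 fits R2C2 under both its across sum 14 and down sum 15.
R2C1 = 14 − 5 = 9 completes the 14 across.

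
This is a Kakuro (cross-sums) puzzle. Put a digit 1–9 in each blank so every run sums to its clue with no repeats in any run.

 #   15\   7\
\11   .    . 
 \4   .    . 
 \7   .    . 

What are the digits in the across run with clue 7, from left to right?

4 in 2 cells must be {1,3}; 7 in 3 cells must be {1,2,4}.
The 4 across and the 7 down share only 1, so R2C2 = 1.
R2C1 = 4 − 1 = 3 completes the 4 across.
Nothing is forced directly, so branch on R1C2, whose candidates are 2 or 4. If R1C2 = 2: then R1C1 would have to be in {9} for the 11 across but in {4,5,7,8} for the 15 down — contradiction. So R1C2 = 4.
R1C1 = 11 − 4 = 7 completes the 11 across.
R3C1 = 15 − 10 = 5 completes the 15 down.
R3C2 = 7 − 5 = 2 completes the 7 across.

5 2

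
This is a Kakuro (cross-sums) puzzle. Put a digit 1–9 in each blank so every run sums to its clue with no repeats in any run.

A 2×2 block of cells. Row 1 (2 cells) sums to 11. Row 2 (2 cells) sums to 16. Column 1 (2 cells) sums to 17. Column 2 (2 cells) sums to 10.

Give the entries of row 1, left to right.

16 in 2 cells must be {7,9}; 17 in 2 cells must be {8,9}.
The 16 across and the 17 down share only 9, so (2,1) = 9.
(2,2) = 16 − 9 = 7 completes the 16 across.
(1,1) = 17 − 9 = 8 completes the 17 down.
(1,2) = 11 − 8 = 3 completes the 11 across.

8 3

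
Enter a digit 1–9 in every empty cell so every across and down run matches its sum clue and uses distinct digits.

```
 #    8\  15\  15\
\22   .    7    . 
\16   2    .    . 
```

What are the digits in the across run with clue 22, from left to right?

6 7 9

R1C1 = 8 − 2 = 6 completes the 8 down.
R1C3 = 22 − 13 = 9 completes the 22 across.
R2C2 = 15 − 7 = 8 completes the 15 down.
R2C3 = 16 − 10 = 6 completes the 16 across.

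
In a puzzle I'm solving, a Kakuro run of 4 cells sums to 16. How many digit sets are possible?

8

4 distinct digits from 1–9 sum between 10 and 30.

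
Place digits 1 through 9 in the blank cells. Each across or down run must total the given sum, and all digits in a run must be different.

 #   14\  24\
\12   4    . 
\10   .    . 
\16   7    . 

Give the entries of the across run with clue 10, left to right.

3 7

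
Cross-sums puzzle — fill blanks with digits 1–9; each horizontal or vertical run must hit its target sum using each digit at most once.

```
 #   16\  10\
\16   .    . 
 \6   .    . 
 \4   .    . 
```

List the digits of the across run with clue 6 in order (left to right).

16 in 2 cells must be {7,9}; 4 in 2 cells must be {1,3}.
The 16 across and the 10 down share only 7, so R1C2 = 7.
Given what's placed, R3C2 must be 1 to fit the 4 across and 10 down.
R1C1 = 16 − 7 = 9 completes the 16 across.
R2C2 = 10 − 8 = 2 completes the 10 down.
R3C1 = 4 − 1 = 3 completes the 4 across.
R2C1 = 6 − 2 = 4 completes the 6 across.

4 2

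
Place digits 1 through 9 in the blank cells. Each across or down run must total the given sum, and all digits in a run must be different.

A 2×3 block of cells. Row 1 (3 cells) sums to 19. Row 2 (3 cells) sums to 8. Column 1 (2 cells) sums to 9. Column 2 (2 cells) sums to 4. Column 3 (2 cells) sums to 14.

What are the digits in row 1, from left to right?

4 in 2 cells must be {1,3}.
The 19 across and the 4 down share only 3, so (1,2) = 3.
Given what's placed, (1,3) must be 9 to fit the 19 across and 14 down.
(2,2) = 4 − 3 = 1 completes the 4 down.
(2,3) = 14 − 9 = 5 completes the 14 down.
(1,1) = 19 − 12 = 7 completes the 19 across.
(2,1) = 8 − 6 = 2 completes the 8 across.

7 3 9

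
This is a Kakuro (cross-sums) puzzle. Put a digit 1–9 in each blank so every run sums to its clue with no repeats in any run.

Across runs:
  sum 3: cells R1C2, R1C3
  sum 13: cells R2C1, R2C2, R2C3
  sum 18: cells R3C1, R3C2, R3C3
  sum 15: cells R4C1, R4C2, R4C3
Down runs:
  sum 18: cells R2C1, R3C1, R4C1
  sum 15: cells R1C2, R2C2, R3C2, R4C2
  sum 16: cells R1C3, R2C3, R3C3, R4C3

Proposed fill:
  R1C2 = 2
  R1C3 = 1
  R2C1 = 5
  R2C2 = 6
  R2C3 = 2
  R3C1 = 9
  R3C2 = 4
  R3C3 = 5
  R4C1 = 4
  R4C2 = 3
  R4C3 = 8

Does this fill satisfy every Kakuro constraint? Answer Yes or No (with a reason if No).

Across: 2+1=3; 5+6+2=13; 9+4+5=18; 4+3+8=15. Down: 5+9+4=18; 2+6+4+3=15; 1+2+5+8=16. No digit repeats within any run.

Yes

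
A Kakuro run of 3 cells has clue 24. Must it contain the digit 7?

The only way to make 24 from 3 distinct digits is {7,8,9}, which contains 7.

Yes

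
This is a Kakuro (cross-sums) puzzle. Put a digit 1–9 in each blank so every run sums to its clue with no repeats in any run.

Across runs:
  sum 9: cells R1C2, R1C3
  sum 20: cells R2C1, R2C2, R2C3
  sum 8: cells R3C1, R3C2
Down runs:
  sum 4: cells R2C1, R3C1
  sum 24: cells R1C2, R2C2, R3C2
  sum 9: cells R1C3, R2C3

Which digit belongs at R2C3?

4 in 2 cells must be {1,3}; 24 in 3 cells must be {7,8,9}.
The 20 across and the 4 down share only 3, so R2C1 = 3.
R2C3 = 8: the only remaining digit allowed by both the 20 across and the 9 down.
R3C1 = 4 − 3 = 1 completes the 4 down.
R3C2 = 8 − 1 = 7 completes the 8 across.
R1C2 = 8: the only remaining digit allowed by both the 9 across and the 24 down.
R1C3 = 9 − 8 = 1 completes the 9 across.
R2C2 = 20 − 11 = 9 completes the 20 across.

8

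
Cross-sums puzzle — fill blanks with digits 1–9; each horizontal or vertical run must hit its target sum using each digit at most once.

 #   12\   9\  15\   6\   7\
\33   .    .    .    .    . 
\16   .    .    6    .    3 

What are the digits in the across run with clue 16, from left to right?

4 2 6 1 3

16 in 5 cells must be {1,2,3,4,6}.
R1C3 = 15 − 6 = 9 completes the 15 down.
R1C5 = 7 − 3 = 4 completes the 7 down.
R2C1 = 4: the only remaining digit allowed by both the 16 across and the 12 down.
R1C1 = 12 − 4 = 8 completes the 12 down.
Given what's placed, R1C4 must be 5 to fit the 33 across and 6 down.
R2C4 = 6 − 5 = 1 completes the 6 down.
R1C2 = 33 − 26 = 7 completes the 33 across.
R2C2 = 16 − 14 = 2 completes the 16 across.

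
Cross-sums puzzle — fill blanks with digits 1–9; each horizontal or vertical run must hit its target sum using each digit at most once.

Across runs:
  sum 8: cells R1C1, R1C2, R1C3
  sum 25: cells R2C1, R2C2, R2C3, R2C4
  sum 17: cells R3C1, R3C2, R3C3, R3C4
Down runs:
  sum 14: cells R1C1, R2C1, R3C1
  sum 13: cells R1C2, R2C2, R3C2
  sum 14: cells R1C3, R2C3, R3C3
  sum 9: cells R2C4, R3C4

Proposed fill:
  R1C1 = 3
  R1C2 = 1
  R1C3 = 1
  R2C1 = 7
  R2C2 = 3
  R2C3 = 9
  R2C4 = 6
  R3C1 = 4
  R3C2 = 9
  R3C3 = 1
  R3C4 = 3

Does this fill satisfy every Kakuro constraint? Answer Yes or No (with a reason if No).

No — the across run R1C1–R1C3 sums to 5, not 8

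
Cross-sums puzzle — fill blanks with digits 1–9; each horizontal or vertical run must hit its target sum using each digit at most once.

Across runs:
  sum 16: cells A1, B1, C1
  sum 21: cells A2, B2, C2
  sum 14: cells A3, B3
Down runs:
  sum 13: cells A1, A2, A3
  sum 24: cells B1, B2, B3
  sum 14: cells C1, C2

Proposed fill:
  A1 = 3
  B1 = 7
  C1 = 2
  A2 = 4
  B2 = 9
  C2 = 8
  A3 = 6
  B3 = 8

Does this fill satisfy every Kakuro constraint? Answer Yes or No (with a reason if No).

No — the across run A1–C1 sums to 12, not 16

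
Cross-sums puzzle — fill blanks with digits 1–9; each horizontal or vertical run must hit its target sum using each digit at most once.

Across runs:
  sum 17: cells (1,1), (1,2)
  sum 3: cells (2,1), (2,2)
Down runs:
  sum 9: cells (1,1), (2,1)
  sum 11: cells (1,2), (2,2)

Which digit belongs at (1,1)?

8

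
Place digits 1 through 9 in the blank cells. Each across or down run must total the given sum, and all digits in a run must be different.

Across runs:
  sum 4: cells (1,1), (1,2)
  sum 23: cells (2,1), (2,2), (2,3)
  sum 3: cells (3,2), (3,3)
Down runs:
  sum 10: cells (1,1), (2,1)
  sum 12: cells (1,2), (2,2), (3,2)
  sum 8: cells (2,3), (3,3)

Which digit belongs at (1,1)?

4 in 2 cells must be {1,3}; 23 in 3 cells must be {6,8,9}; 3 in 2 cells must be {1,2}.
The 23 across and the 8 down share only 6, so (2,3) = 6.
(3,3) = 8 − 6 = 2 completes the 8 down.
(3,2) = 3 − 2 = 1 completes the 3 across.
(1,2) = 3: the only remaining digit allowed by both the 4 across and the 12 down.
(2,2) = 12 − 4 = 8 completes the 12 down.
(1,1) = 4 − 3 = 1 completes the 4 across.
(2,1) = 23 − 14 = 9 completes the 23 across.

1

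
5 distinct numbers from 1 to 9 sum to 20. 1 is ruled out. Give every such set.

5 distinct digits from 1–9 sum between 15 and 35.
Dropping sets that contain 1.
Only one set works: {2,3,4,5,6}.

{2,3,4,5,6}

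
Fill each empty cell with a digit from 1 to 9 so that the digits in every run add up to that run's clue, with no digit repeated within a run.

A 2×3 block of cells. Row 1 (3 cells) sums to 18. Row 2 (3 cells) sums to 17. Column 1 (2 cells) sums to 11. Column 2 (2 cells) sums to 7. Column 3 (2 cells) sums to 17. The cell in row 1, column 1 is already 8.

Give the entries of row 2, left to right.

3 6 8

17 in 2 cells must be {8,9}.
(1,3) = 9: the only remaining digit allowed by both the 18 across and the 17 down.
(2,1) = 11 − 8 = 3 completes the 11 down.
(2,3) = 17 − 9 = 8 completes the 17 down.
(1,2) = 18 − 17 = 1 completes the 18 across.
(2,2) = 17 − 11 = 6 completes the 17 across.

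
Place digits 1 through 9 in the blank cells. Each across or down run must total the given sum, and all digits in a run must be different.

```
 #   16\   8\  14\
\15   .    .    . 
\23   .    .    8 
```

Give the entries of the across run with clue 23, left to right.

9 6 8

23 in 3 cells must be {6,8,9}; 16 in 2 cells must be {7,9}.
R1C3 = 14 − 8 = 6 completes the 14 down.
R2C1 = 9: the only remaining digit allowed by both the 23 across and the 16 down.
R2C2 = 23 − 17 = 6 completes the 23 across.
R1C1 = 16 − 9 = 7 completes the 16 down.
R1C2 = 15 − 13 = 2 completes the 15 across.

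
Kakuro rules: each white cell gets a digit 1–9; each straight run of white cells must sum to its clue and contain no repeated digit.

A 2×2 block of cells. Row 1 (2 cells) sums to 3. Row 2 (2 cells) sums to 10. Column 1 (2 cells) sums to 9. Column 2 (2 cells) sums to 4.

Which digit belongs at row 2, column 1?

7

3 in 2 cells must be {1,2}; 4 in 2 cells must be {1,3}.
The 3 across and the 4 down share only 1, so (1,2) = 1.
(2,2) = 4 − 1 = 3 completes the 4 down.
(1,1) = 3 − 1 = 2 completes the 3 across.
(2,1) = 10 − 3 = 7 completes the 10 across.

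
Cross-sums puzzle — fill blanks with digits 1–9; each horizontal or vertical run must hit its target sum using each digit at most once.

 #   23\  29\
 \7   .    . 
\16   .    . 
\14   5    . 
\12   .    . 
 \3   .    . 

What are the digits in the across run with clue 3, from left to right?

2 1

16 in 2 cells must be {7,9}; 3 in 2 cells must be {1,2}.
R3C2 = 14 − 5 = 9 completes the 14 across.
R2C2 = 7: the only remaining digit allowed by both the 16 across and the 29 down.
R2C1 = 16 − 7 = 9 completes the 16 across.
Nothing is forced directly, so branch on R4C1, whose candidates are 3 or 4. If R4C1 = 3: then R4C2 would have to be in {9} for the 12 across but in {1,2,3,4,5,6,8} for the 29 down — contradiction. So R4C1 = 4.
R4C2 = 12 − 4 = 8 completes the 12 across.
Given what's placed, R5C1 must be 2 to fit the 3 across and 23 down.
R5C2 = 3 − 2 = 1 completes the 3 across.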